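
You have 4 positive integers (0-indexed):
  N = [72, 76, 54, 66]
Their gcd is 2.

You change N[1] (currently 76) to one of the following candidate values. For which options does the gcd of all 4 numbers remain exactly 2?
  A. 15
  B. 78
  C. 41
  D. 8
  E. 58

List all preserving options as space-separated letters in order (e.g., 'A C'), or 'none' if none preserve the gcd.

Answer: D E

Derivation:
Old gcd = 2; gcd of others (without N[1]) = 6
New gcd for candidate v: gcd(6, v). Preserves old gcd iff gcd(6, v) = 2.
  Option A: v=15, gcd(6,15)=3 -> changes
  Option B: v=78, gcd(6,78)=6 -> changes
  Option C: v=41, gcd(6,41)=1 -> changes
  Option D: v=8, gcd(6,8)=2 -> preserves
  Option E: v=58, gcd(6,58)=2 -> preserves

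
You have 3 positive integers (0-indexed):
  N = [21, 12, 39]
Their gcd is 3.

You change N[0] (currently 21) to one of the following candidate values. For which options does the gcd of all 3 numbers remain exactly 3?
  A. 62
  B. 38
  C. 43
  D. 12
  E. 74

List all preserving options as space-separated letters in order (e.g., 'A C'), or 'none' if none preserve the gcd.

Old gcd = 3; gcd of others (without N[0]) = 3
New gcd for candidate v: gcd(3, v). Preserves old gcd iff gcd(3, v) = 3.
  Option A: v=62, gcd(3,62)=1 -> changes
  Option B: v=38, gcd(3,38)=1 -> changes
  Option C: v=43, gcd(3,43)=1 -> changes
  Option D: v=12, gcd(3,12)=3 -> preserves
  Option E: v=74, gcd(3,74)=1 -> changes

Answer: D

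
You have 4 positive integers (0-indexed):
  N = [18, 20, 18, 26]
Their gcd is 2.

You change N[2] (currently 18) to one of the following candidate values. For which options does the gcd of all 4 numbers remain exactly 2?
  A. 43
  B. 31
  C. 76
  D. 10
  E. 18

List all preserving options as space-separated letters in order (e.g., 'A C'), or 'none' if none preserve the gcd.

Answer: C D E

Derivation:
Old gcd = 2; gcd of others (without N[2]) = 2
New gcd for candidate v: gcd(2, v). Preserves old gcd iff gcd(2, v) = 2.
  Option A: v=43, gcd(2,43)=1 -> changes
  Option B: v=31, gcd(2,31)=1 -> changes
  Option C: v=76, gcd(2,76)=2 -> preserves
  Option D: v=10, gcd(2,10)=2 -> preserves
  Option E: v=18, gcd(2,18)=2 -> preserves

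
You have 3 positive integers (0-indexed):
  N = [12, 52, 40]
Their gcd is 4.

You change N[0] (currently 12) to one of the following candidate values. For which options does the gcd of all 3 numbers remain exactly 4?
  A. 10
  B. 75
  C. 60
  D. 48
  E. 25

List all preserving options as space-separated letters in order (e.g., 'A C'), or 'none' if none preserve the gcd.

Old gcd = 4; gcd of others (without N[0]) = 4
New gcd for candidate v: gcd(4, v). Preserves old gcd iff gcd(4, v) = 4.
  Option A: v=10, gcd(4,10)=2 -> changes
  Option B: v=75, gcd(4,75)=1 -> changes
  Option C: v=60, gcd(4,60)=4 -> preserves
  Option D: v=48, gcd(4,48)=4 -> preserves
  Option E: v=25, gcd(4,25)=1 -> changes

Answer: C D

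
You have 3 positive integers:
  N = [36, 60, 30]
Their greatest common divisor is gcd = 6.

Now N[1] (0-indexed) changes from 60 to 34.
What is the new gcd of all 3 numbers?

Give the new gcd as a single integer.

Numbers: [36, 60, 30], gcd = 6
Change: index 1, 60 -> 34
gcd of the OTHER numbers (without index 1): gcd([36, 30]) = 6
New gcd = gcd(g_others, new_val) = gcd(6, 34) = 2

Answer: 2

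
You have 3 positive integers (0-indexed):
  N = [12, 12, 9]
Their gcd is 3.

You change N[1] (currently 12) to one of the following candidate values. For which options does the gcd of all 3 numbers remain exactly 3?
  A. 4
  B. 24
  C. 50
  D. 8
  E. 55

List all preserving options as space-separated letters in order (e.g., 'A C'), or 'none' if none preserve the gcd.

Answer: B

Derivation:
Old gcd = 3; gcd of others (without N[1]) = 3
New gcd for candidate v: gcd(3, v). Preserves old gcd iff gcd(3, v) = 3.
  Option A: v=4, gcd(3,4)=1 -> changes
  Option B: v=24, gcd(3,24)=3 -> preserves
  Option C: v=50, gcd(3,50)=1 -> changes
  Option D: v=8, gcd(3,8)=1 -> changes
  Option E: v=55, gcd(3,55)=1 -> changes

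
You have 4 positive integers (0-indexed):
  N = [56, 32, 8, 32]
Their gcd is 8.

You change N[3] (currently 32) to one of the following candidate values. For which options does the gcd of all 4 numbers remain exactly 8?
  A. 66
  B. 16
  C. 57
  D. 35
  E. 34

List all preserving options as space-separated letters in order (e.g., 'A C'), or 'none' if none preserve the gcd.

Old gcd = 8; gcd of others (without N[3]) = 8
New gcd for candidate v: gcd(8, v). Preserves old gcd iff gcd(8, v) = 8.
  Option A: v=66, gcd(8,66)=2 -> changes
  Option B: v=16, gcd(8,16)=8 -> preserves
  Option C: v=57, gcd(8,57)=1 -> changes
  Option D: v=35, gcd(8,35)=1 -> changes
  Option E: v=34, gcd(8,34)=2 -> changes

Answer: B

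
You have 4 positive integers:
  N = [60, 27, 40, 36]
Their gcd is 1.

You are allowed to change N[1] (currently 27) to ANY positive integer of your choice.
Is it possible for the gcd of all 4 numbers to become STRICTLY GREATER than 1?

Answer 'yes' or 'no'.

Answer: yes

Derivation:
Current gcd = 1
gcd of all OTHER numbers (without N[1]=27): gcd([60, 40, 36]) = 4
The new gcd after any change is gcd(4, new_value).
This can be at most 4.
Since 4 > old gcd 1, the gcd CAN increase (e.g., set N[1] = 4).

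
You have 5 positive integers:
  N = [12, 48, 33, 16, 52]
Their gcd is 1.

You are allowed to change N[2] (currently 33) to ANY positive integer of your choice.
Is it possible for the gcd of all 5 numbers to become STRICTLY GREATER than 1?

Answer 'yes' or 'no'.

Answer: yes

Derivation:
Current gcd = 1
gcd of all OTHER numbers (without N[2]=33): gcd([12, 48, 16, 52]) = 4
The new gcd after any change is gcd(4, new_value).
This can be at most 4.
Since 4 > old gcd 1, the gcd CAN increase (e.g., set N[2] = 4).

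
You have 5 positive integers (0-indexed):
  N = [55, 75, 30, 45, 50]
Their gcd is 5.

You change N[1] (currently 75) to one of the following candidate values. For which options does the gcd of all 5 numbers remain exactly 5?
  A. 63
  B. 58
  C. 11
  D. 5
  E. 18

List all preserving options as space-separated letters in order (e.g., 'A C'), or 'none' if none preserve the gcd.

Answer: D

Derivation:
Old gcd = 5; gcd of others (without N[1]) = 5
New gcd for candidate v: gcd(5, v). Preserves old gcd iff gcd(5, v) = 5.
  Option A: v=63, gcd(5,63)=1 -> changes
  Option B: v=58, gcd(5,58)=1 -> changes
  Option C: v=11, gcd(5,11)=1 -> changes
  Option D: v=5, gcd(5,5)=5 -> preserves
  Option E: v=18, gcd(5,18)=1 -> changes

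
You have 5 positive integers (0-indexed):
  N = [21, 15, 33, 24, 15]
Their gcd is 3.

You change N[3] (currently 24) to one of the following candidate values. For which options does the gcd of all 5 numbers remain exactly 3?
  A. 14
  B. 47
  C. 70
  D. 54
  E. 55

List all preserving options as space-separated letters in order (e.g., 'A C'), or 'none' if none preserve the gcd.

Answer: D

Derivation:
Old gcd = 3; gcd of others (without N[3]) = 3
New gcd for candidate v: gcd(3, v). Preserves old gcd iff gcd(3, v) = 3.
  Option A: v=14, gcd(3,14)=1 -> changes
  Option B: v=47, gcd(3,47)=1 -> changes
  Option C: v=70, gcd(3,70)=1 -> changes
  Option D: v=54, gcd(3,54)=3 -> preserves
  Option E: v=55, gcd(3,55)=1 -> changes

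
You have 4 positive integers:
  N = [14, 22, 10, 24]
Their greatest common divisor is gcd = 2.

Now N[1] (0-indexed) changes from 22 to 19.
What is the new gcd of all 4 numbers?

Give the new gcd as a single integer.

Answer: 1

Derivation:
Numbers: [14, 22, 10, 24], gcd = 2
Change: index 1, 22 -> 19
gcd of the OTHER numbers (without index 1): gcd([14, 10, 24]) = 2
New gcd = gcd(g_others, new_val) = gcd(2, 19) = 1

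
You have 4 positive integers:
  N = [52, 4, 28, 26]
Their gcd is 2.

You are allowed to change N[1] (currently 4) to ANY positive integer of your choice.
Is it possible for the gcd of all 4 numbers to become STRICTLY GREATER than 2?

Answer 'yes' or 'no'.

Current gcd = 2
gcd of all OTHER numbers (without N[1]=4): gcd([52, 28, 26]) = 2
The new gcd after any change is gcd(2, new_value).
This can be at most 2.
Since 2 = old gcd 2, the gcd can only stay the same or decrease.

Answer: no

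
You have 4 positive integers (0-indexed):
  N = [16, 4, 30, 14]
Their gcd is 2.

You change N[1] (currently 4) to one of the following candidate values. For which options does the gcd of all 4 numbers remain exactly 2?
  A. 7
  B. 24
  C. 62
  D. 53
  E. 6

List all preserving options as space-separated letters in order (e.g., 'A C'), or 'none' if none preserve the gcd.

Answer: B C E

Derivation:
Old gcd = 2; gcd of others (without N[1]) = 2
New gcd for candidate v: gcd(2, v). Preserves old gcd iff gcd(2, v) = 2.
  Option A: v=7, gcd(2,7)=1 -> changes
  Option B: v=24, gcd(2,24)=2 -> preserves
  Option C: v=62, gcd(2,62)=2 -> preserves
  Option D: v=53, gcd(2,53)=1 -> changes
  Option E: v=6, gcd(2,6)=2 -> preserves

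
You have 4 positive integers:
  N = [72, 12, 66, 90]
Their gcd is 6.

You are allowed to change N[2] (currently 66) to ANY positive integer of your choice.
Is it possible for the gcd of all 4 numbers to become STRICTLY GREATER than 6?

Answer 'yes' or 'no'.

Answer: no

Derivation:
Current gcd = 6
gcd of all OTHER numbers (without N[2]=66): gcd([72, 12, 90]) = 6
The new gcd after any change is gcd(6, new_value).
This can be at most 6.
Since 6 = old gcd 6, the gcd can only stay the same or decrease.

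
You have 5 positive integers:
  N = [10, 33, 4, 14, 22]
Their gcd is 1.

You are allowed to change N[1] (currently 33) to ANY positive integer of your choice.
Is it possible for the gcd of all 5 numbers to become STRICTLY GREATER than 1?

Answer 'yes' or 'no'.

Current gcd = 1
gcd of all OTHER numbers (without N[1]=33): gcd([10, 4, 14, 22]) = 2
The new gcd after any change is gcd(2, new_value).
This can be at most 2.
Since 2 > old gcd 1, the gcd CAN increase (e.g., set N[1] = 2).

Answer: yes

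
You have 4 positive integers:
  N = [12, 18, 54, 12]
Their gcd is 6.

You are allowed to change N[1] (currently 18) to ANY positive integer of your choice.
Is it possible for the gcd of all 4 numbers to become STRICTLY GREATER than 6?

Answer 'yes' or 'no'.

Answer: no

Derivation:
Current gcd = 6
gcd of all OTHER numbers (without N[1]=18): gcd([12, 54, 12]) = 6
The new gcd after any change is gcd(6, new_value).
This can be at most 6.
Since 6 = old gcd 6, the gcd can only stay the same or decrease.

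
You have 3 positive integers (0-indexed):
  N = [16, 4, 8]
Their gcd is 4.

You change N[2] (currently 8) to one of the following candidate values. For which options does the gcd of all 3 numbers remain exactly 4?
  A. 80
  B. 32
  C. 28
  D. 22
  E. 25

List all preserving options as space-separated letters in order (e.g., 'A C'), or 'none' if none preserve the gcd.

Answer: A B C

Derivation:
Old gcd = 4; gcd of others (without N[2]) = 4
New gcd for candidate v: gcd(4, v). Preserves old gcd iff gcd(4, v) = 4.
  Option A: v=80, gcd(4,80)=4 -> preserves
  Option B: v=32, gcd(4,32)=4 -> preserves
  Option C: v=28, gcd(4,28)=4 -> preserves
  Option D: v=22, gcd(4,22)=2 -> changes
  Option E: v=25, gcd(4,25)=1 -> changes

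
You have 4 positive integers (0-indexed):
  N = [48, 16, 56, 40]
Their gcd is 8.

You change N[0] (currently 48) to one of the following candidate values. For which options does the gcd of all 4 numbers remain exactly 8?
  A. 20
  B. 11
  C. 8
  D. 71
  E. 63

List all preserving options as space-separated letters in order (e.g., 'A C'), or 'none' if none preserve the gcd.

Answer: C

Derivation:
Old gcd = 8; gcd of others (without N[0]) = 8
New gcd for candidate v: gcd(8, v). Preserves old gcd iff gcd(8, v) = 8.
  Option A: v=20, gcd(8,20)=4 -> changes
  Option B: v=11, gcd(8,11)=1 -> changes
  Option C: v=8, gcd(8,8)=8 -> preserves
  Option D: v=71, gcd(8,71)=1 -> changes
  Option E: v=63, gcd(8,63)=1 -> changes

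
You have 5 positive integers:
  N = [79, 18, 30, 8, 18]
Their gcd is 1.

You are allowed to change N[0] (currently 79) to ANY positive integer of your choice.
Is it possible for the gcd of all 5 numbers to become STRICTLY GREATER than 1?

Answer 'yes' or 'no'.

Answer: yes

Derivation:
Current gcd = 1
gcd of all OTHER numbers (without N[0]=79): gcd([18, 30, 8, 18]) = 2
The new gcd after any change is gcd(2, new_value).
This can be at most 2.
Since 2 > old gcd 1, the gcd CAN increase (e.g., set N[0] = 2).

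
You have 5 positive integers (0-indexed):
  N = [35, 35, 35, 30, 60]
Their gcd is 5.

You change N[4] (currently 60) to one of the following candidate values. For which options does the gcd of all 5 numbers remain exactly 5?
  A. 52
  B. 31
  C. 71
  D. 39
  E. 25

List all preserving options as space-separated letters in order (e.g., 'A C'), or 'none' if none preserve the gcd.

Answer: E

Derivation:
Old gcd = 5; gcd of others (without N[4]) = 5
New gcd for candidate v: gcd(5, v). Preserves old gcd iff gcd(5, v) = 5.
  Option A: v=52, gcd(5,52)=1 -> changes
  Option B: v=31, gcd(5,31)=1 -> changes
  Option C: v=71, gcd(5,71)=1 -> changes
  Option D: v=39, gcd(5,39)=1 -> changes
  Option E: v=25, gcd(5,25)=5 -> preserves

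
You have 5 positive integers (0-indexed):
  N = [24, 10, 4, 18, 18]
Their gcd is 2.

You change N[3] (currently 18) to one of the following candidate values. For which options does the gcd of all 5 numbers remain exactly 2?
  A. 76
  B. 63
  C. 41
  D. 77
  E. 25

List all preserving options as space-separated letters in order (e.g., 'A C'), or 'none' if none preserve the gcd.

Old gcd = 2; gcd of others (without N[3]) = 2
New gcd for candidate v: gcd(2, v). Preserves old gcd iff gcd(2, v) = 2.
  Option A: v=76, gcd(2,76)=2 -> preserves
  Option B: v=63, gcd(2,63)=1 -> changes
  Option C: v=41, gcd(2,41)=1 -> changes
  Option D: v=77, gcd(2,77)=1 -> changes
  Option E: v=25, gcd(2,25)=1 -> changes

Answer: A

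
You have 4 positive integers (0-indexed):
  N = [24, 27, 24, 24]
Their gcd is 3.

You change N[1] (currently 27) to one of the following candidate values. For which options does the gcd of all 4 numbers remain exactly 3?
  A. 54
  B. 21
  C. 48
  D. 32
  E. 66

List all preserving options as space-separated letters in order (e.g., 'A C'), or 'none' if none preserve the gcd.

Old gcd = 3; gcd of others (without N[1]) = 24
New gcd for candidate v: gcd(24, v). Preserves old gcd iff gcd(24, v) = 3.
  Option A: v=54, gcd(24,54)=6 -> changes
  Option B: v=21, gcd(24,21)=3 -> preserves
  Option C: v=48, gcd(24,48)=24 -> changes
  Option D: v=32, gcd(24,32)=8 -> changes
  Option E: v=66, gcd(24,66)=6 -> changes

Answer: B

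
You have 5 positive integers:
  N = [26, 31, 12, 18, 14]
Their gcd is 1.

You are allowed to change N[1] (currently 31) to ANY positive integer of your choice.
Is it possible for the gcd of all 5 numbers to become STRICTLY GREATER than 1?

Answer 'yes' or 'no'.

Current gcd = 1
gcd of all OTHER numbers (without N[1]=31): gcd([26, 12, 18, 14]) = 2
The new gcd after any change is gcd(2, new_value).
This can be at most 2.
Since 2 > old gcd 1, the gcd CAN increase (e.g., set N[1] = 2).

Answer: yes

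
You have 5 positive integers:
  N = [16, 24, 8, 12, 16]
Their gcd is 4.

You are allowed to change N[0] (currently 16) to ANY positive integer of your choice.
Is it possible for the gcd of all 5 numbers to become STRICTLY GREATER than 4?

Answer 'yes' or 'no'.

Answer: no

Derivation:
Current gcd = 4
gcd of all OTHER numbers (without N[0]=16): gcd([24, 8, 12, 16]) = 4
The new gcd after any change is gcd(4, new_value).
This can be at most 4.
Since 4 = old gcd 4, the gcd can only stay the same or decrease.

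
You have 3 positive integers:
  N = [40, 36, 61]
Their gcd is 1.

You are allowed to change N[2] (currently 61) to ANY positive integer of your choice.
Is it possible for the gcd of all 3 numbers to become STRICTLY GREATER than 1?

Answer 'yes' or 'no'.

Current gcd = 1
gcd of all OTHER numbers (without N[2]=61): gcd([40, 36]) = 4
The new gcd after any change is gcd(4, new_value).
This can be at most 4.
Since 4 > old gcd 1, the gcd CAN increase (e.g., set N[2] = 4).

Answer: yes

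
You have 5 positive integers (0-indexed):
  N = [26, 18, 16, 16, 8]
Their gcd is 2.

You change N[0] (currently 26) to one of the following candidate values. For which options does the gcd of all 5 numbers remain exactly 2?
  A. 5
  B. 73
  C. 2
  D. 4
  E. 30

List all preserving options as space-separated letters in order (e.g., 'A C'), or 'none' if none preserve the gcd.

Old gcd = 2; gcd of others (without N[0]) = 2
New gcd for candidate v: gcd(2, v). Preserves old gcd iff gcd(2, v) = 2.
  Option A: v=5, gcd(2,5)=1 -> changes
  Option B: v=73, gcd(2,73)=1 -> changes
  Option C: v=2, gcd(2,2)=2 -> preserves
  Option D: v=4, gcd(2,4)=2 -> preserves
  Option E: v=30, gcd(2,30)=2 -> preserves

Answer: C D E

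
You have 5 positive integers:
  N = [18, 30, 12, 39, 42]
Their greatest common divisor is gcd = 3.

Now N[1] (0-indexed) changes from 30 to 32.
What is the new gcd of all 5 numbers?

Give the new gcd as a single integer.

Numbers: [18, 30, 12, 39, 42], gcd = 3
Change: index 1, 30 -> 32
gcd of the OTHER numbers (without index 1): gcd([18, 12, 39, 42]) = 3
New gcd = gcd(g_others, new_val) = gcd(3, 32) = 1

Answer: 1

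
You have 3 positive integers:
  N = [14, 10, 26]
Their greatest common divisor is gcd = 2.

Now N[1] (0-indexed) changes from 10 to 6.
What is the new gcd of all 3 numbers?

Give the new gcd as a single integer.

Answer: 2

Derivation:
Numbers: [14, 10, 26], gcd = 2
Change: index 1, 10 -> 6
gcd of the OTHER numbers (without index 1): gcd([14, 26]) = 2
New gcd = gcd(g_others, new_val) = gcd(2, 6) = 2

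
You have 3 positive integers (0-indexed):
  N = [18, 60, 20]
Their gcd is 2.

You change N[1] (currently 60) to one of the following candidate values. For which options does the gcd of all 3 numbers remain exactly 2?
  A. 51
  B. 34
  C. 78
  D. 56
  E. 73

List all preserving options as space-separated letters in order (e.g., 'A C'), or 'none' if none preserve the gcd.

Old gcd = 2; gcd of others (without N[1]) = 2
New gcd for candidate v: gcd(2, v). Preserves old gcd iff gcd(2, v) = 2.
  Option A: v=51, gcd(2,51)=1 -> changes
  Option B: v=34, gcd(2,34)=2 -> preserves
  Option C: v=78, gcd(2,78)=2 -> preserves
  Option D: v=56, gcd(2,56)=2 -> preserves
  Option E: v=73, gcd(2,73)=1 -> changes

Answer: B C D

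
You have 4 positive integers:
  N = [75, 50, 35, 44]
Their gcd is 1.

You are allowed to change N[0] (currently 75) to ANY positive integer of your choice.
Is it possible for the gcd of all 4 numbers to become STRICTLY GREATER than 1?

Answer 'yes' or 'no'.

Current gcd = 1
gcd of all OTHER numbers (without N[0]=75): gcd([50, 35, 44]) = 1
The new gcd after any change is gcd(1, new_value).
This can be at most 1.
Since 1 = old gcd 1, the gcd can only stay the same or decrease.

Answer: no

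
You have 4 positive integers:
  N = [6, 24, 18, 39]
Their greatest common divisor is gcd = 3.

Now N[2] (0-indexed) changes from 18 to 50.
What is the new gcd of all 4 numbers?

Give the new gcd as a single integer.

Answer: 1

Derivation:
Numbers: [6, 24, 18, 39], gcd = 3
Change: index 2, 18 -> 50
gcd of the OTHER numbers (without index 2): gcd([6, 24, 39]) = 3
New gcd = gcd(g_others, new_val) = gcd(3, 50) = 1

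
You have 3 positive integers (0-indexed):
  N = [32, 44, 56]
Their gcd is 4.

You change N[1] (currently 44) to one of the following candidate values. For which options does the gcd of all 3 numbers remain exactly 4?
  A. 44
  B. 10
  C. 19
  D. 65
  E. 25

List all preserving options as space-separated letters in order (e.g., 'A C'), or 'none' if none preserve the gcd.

Answer: A

Derivation:
Old gcd = 4; gcd of others (without N[1]) = 8
New gcd for candidate v: gcd(8, v). Preserves old gcd iff gcd(8, v) = 4.
  Option A: v=44, gcd(8,44)=4 -> preserves
  Option B: v=10, gcd(8,10)=2 -> changes
  Option C: v=19, gcd(8,19)=1 -> changes
  Option D: v=65, gcd(8,65)=1 -> changes
  Option E: v=25, gcd(8,25)=1 -> changes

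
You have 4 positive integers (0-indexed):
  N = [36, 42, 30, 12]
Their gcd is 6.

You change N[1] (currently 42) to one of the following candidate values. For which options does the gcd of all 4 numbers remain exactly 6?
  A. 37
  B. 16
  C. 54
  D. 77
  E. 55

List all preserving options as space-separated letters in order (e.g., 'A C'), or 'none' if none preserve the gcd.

Old gcd = 6; gcd of others (without N[1]) = 6
New gcd for candidate v: gcd(6, v). Preserves old gcd iff gcd(6, v) = 6.
  Option A: v=37, gcd(6,37)=1 -> changes
  Option B: v=16, gcd(6,16)=2 -> changes
  Option C: v=54, gcd(6,54)=6 -> preserves
  Option D: v=77, gcd(6,77)=1 -> changes
  Option E: v=55, gcd(6,55)=1 -> changes

Answer: C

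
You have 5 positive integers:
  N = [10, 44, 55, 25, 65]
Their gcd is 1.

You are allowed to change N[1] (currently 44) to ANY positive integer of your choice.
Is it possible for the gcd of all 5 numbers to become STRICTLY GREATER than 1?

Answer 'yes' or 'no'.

Answer: yes

Derivation:
Current gcd = 1
gcd of all OTHER numbers (without N[1]=44): gcd([10, 55, 25, 65]) = 5
The new gcd after any change is gcd(5, new_value).
This can be at most 5.
Since 5 > old gcd 1, the gcd CAN increase (e.g., set N[1] = 5).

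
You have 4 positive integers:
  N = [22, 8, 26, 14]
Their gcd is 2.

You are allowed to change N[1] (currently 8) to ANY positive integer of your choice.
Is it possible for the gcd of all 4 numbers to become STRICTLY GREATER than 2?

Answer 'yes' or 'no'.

Answer: no

Derivation:
Current gcd = 2
gcd of all OTHER numbers (without N[1]=8): gcd([22, 26, 14]) = 2
The new gcd after any change is gcd(2, new_value).
This can be at most 2.
Since 2 = old gcd 2, the gcd can only stay the same or decrease.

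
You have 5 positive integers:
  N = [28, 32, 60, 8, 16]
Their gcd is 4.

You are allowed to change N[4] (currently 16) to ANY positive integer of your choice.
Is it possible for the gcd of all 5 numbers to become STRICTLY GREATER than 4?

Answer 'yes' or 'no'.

Answer: no

Derivation:
Current gcd = 4
gcd of all OTHER numbers (without N[4]=16): gcd([28, 32, 60, 8]) = 4
The new gcd after any change is gcd(4, new_value).
This can be at most 4.
Since 4 = old gcd 4, the gcd can only stay the same or decrease.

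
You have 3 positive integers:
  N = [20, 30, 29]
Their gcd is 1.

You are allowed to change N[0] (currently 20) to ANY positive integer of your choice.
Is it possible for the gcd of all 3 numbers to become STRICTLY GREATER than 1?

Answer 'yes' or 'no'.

Answer: no

Derivation:
Current gcd = 1
gcd of all OTHER numbers (without N[0]=20): gcd([30, 29]) = 1
The new gcd after any change is gcd(1, new_value).
This can be at most 1.
Since 1 = old gcd 1, the gcd can only stay the same or decrease.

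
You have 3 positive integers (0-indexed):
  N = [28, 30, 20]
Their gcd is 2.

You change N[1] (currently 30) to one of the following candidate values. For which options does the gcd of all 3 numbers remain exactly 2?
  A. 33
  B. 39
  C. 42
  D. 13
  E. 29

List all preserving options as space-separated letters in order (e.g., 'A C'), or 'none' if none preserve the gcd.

Answer: C

Derivation:
Old gcd = 2; gcd of others (without N[1]) = 4
New gcd for candidate v: gcd(4, v). Preserves old gcd iff gcd(4, v) = 2.
  Option A: v=33, gcd(4,33)=1 -> changes
  Option B: v=39, gcd(4,39)=1 -> changes
  Option C: v=42, gcd(4,42)=2 -> preserves
  Option D: v=13, gcd(4,13)=1 -> changes
  Option E: v=29, gcd(4,29)=1 -> changes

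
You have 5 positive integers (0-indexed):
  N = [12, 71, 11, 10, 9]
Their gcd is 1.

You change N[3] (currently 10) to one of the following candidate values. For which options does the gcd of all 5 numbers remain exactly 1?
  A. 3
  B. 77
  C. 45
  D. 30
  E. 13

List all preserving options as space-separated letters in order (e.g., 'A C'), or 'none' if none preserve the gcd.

Answer: A B C D E

Derivation:
Old gcd = 1; gcd of others (without N[3]) = 1
New gcd for candidate v: gcd(1, v). Preserves old gcd iff gcd(1, v) = 1.
  Option A: v=3, gcd(1,3)=1 -> preserves
  Option B: v=77, gcd(1,77)=1 -> preserves
  Option C: v=45, gcd(1,45)=1 -> preserves
  Option D: v=30, gcd(1,30)=1 -> preserves
  Option E: v=13, gcd(1,13)=1 -> preserves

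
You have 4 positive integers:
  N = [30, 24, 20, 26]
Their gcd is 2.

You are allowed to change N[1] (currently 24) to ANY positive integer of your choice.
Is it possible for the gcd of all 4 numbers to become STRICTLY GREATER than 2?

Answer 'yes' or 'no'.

Current gcd = 2
gcd of all OTHER numbers (without N[1]=24): gcd([30, 20, 26]) = 2
The new gcd after any change is gcd(2, new_value).
This can be at most 2.
Since 2 = old gcd 2, the gcd can only stay the same or decrease.

Answer: no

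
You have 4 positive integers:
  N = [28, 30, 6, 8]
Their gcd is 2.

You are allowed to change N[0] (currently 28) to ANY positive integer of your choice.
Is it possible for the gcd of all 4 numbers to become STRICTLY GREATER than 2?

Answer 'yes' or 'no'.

Answer: no

Derivation:
Current gcd = 2
gcd of all OTHER numbers (without N[0]=28): gcd([30, 6, 8]) = 2
The new gcd after any change is gcd(2, new_value).
This can be at most 2.
Since 2 = old gcd 2, the gcd can only stay the same or decrease.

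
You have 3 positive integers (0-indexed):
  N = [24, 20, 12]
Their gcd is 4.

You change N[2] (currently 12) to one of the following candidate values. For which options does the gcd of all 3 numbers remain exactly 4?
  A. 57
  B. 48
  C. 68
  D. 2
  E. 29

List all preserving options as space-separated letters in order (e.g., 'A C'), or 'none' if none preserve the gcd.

Answer: B C

Derivation:
Old gcd = 4; gcd of others (without N[2]) = 4
New gcd for candidate v: gcd(4, v). Preserves old gcd iff gcd(4, v) = 4.
  Option A: v=57, gcd(4,57)=1 -> changes
  Option B: v=48, gcd(4,48)=4 -> preserves
  Option C: v=68, gcd(4,68)=4 -> preserves
  Option D: v=2, gcd(4,2)=2 -> changes
  Option E: v=29, gcd(4,29)=1 -> changes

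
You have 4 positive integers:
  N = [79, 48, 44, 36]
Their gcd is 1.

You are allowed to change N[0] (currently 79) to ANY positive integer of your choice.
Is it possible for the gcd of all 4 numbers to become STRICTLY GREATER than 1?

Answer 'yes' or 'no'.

Answer: yes

Derivation:
Current gcd = 1
gcd of all OTHER numbers (without N[0]=79): gcd([48, 44, 36]) = 4
The new gcd after any change is gcd(4, new_value).
This can be at most 4.
Since 4 > old gcd 1, the gcd CAN increase (e.g., set N[0] = 4).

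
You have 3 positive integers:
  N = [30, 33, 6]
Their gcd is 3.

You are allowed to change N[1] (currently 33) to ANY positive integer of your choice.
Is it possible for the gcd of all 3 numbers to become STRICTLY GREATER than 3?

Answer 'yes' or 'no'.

Answer: yes

Derivation:
Current gcd = 3
gcd of all OTHER numbers (without N[1]=33): gcd([30, 6]) = 6
The new gcd after any change is gcd(6, new_value).
This can be at most 6.
Since 6 > old gcd 3, the gcd CAN increase (e.g., set N[1] = 6).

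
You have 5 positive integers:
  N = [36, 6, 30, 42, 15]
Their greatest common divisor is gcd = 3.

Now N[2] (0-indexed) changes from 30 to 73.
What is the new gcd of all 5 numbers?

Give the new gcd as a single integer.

Answer: 1

Derivation:
Numbers: [36, 6, 30, 42, 15], gcd = 3
Change: index 2, 30 -> 73
gcd of the OTHER numbers (without index 2): gcd([36, 6, 42, 15]) = 3
New gcd = gcd(g_others, new_val) = gcd(3, 73) = 1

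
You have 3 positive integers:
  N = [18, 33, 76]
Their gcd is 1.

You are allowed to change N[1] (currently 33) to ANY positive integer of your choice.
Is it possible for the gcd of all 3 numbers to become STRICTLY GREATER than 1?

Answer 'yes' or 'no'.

Answer: yes

Derivation:
Current gcd = 1
gcd of all OTHER numbers (without N[1]=33): gcd([18, 76]) = 2
The new gcd after any change is gcd(2, new_value).
This can be at most 2.
Since 2 > old gcd 1, the gcd CAN increase (e.g., set N[1] = 2).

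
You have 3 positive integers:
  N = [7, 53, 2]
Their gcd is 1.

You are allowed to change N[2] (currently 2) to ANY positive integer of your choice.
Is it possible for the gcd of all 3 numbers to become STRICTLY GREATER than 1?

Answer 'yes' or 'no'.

Current gcd = 1
gcd of all OTHER numbers (without N[2]=2): gcd([7, 53]) = 1
The new gcd after any change is gcd(1, new_value).
This can be at most 1.
Since 1 = old gcd 1, the gcd can only stay the same or decrease.

Answer: no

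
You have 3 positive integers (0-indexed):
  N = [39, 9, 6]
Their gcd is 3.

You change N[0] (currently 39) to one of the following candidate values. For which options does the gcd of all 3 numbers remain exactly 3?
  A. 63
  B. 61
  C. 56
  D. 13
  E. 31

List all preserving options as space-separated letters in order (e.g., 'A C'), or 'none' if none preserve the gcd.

Answer: A

Derivation:
Old gcd = 3; gcd of others (without N[0]) = 3
New gcd for candidate v: gcd(3, v). Preserves old gcd iff gcd(3, v) = 3.
  Option A: v=63, gcd(3,63)=3 -> preserves
  Option B: v=61, gcd(3,61)=1 -> changes
  Option C: v=56, gcd(3,56)=1 -> changes
  Option D: v=13, gcd(3,13)=1 -> changes
  Option E: v=31, gcd(3,31)=1 -> changes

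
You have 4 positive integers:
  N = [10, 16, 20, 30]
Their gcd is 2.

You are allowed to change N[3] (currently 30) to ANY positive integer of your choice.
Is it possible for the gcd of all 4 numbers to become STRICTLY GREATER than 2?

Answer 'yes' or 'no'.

Current gcd = 2
gcd of all OTHER numbers (without N[3]=30): gcd([10, 16, 20]) = 2
The new gcd after any change is gcd(2, new_value).
This can be at most 2.
Since 2 = old gcd 2, the gcd can only stay the same or decrease.

Answer: no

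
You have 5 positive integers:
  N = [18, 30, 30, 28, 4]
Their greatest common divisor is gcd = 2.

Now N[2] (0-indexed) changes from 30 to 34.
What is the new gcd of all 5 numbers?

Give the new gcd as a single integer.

Answer: 2

Derivation:
Numbers: [18, 30, 30, 28, 4], gcd = 2
Change: index 2, 30 -> 34
gcd of the OTHER numbers (without index 2): gcd([18, 30, 28, 4]) = 2
New gcd = gcd(g_others, new_val) = gcd(2, 34) = 2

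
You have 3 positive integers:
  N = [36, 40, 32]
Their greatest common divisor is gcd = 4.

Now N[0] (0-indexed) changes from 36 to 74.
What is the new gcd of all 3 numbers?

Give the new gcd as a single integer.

Numbers: [36, 40, 32], gcd = 4
Change: index 0, 36 -> 74
gcd of the OTHER numbers (without index 0): gcd([40, 32]) = 8
New gcd = gcd(g_others, new_val) = gcd(8, 74) = 2

Answer: 2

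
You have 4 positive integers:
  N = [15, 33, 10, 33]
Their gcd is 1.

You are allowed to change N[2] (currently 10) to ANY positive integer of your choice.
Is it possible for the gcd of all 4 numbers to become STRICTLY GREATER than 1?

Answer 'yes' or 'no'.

Answer: yes

Derivation:
Current gcd = 1
gcd of all OTHER numbers (without N[2]=10): gcd([15, 33, 33]) = 3
The new gcd after any change is gcd(3, new_value).
This can be at most 3.
Since 3 > old gcd 1, the gcd CAN increase (e.g., set N[2] = 3).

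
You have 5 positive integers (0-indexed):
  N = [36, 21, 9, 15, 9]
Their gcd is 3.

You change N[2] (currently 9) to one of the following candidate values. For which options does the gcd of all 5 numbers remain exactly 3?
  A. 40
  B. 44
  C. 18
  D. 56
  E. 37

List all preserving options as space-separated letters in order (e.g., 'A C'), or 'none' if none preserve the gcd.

Old gcd = 3; gcd of others (without N[2]) = 3
New gcd for candidate v: gcd(3, v). Preserves old gcd iff gcd(3, v) = 3.
  Option A: v=40, gcd(3,40)=1 -> changes
  Option B: v=44, gcd(3,44)=1 -> changes
  Option C: v=18, gcd(3,18)=3 -> preserves
  Option D: v=56, gcd(3,56)=1 -> changes
  Option E: v=37, gcd(3,37)=1 -> changes

Answer: C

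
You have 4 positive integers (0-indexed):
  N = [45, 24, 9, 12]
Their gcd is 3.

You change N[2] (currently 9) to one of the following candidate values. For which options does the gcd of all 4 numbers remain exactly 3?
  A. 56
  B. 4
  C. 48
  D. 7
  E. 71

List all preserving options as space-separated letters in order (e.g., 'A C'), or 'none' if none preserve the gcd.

Old gcd = 3; gcd of others (without N[2]) = 3
New gcd for candidate v: gcd(3, v). Preserves old gcd iff gcd(3, v) = 3.
  Option A: v=56, gcd(3,56)=1 -> changes
  Option B: v=4, gcd(3,4)=1 -> changes
  Option C: v=48, gcd(3,48)=3 -> preserves
  Option D: v=7, gcd(3,7)=1 -> changes
  Option E: v=71, gcd(3,71)=1 -> changes

Answer: C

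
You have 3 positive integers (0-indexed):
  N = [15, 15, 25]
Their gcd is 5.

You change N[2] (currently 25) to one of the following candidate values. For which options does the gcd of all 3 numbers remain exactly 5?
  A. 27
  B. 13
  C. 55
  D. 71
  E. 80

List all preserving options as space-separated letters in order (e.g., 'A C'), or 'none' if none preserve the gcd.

Answer: C E

Derivation:
Old gcd = 5; gcd of others (without N[2]) = 15
New gcd for candidate v: gcd(15, v). Preserves old gcd iff gcd(15, v) = 5.
  Option A: v=27, gcd(15,27)=3 -> changes
  Option B: v=13, gcd(15,13)=1 -> changes
  Option C: v=55, gcd(15,55)=5 -> preserves
  Option D: v=71, gcd(15,71)=1 -> changes
  Option E: v=80, gcd(15,80)=5 -> preserves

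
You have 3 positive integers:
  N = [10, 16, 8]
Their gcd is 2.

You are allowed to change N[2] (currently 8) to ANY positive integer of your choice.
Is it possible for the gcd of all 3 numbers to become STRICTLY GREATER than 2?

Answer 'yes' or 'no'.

Current gcd = 2
gcd of all OTHER numbers (without N[2]=8): gcd([10, 16]) = 2
The new gcd after any change is gcd(2, new_value).
This can be at most 2.
Since 2 = old gcd 2, the gcd can only stay the same or decrease.

Answer: no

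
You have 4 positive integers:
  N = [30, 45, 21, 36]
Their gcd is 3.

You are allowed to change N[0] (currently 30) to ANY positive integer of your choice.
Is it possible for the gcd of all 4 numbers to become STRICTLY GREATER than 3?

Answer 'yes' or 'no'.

Answer: no

Derivation:
Current gcd = 3
gcd of all OTHER numbers (without N[0]=30): gcd([45, 21, 36]) = 3
The new gcd after any change is gcd(3, new_value).
This can be at most 3.
Since 3 = old gcd 3, the gcd can only stay the same or decrease.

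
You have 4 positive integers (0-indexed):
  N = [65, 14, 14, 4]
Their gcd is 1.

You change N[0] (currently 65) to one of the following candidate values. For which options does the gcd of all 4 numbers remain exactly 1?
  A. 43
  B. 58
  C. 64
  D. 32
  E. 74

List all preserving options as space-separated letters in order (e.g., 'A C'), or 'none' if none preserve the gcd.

Answer: A

Derivation:
Old gcd = 1; gcd of others (without N[0]) = 2
New gcd for candidate v: gcd(2, v). Preserves old gcd iff gcd(2, v) = 1.
  Option A: v=43, gcd(2,43)=1 -> preserves
  Option B: v=58, gcd(2,58)=2 -> changes
  Option C: v=64, gcd(2,64)=2 -> changes
  Option D: v=32, gcd(2,32)=2 -> changes
  Option E: v=74, gcd(2,74)=2 -> changes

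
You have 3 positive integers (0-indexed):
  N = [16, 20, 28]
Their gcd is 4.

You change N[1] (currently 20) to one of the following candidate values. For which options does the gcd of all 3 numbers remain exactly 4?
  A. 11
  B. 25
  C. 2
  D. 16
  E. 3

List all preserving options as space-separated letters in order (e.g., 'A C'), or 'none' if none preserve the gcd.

Answer: D

Derivation:
Old gcd = 4; gcd of others (without N[1]) = 4
New gcd for candidate v: gcd(4, v). Preserves old gcd iff gcd(4, v) = 4.
  Option A: v=11, gcd(4,11)=1 -> changes
  Option B: v=25, gcd(4,25)=1 -> changes
  Option C: v=2, gcd(4,2)=2 -> changes
  Option D: v=16, gcd(4,16)=4 -> preserves
  Option E: v=3, gcd(4,3)=1 -> changes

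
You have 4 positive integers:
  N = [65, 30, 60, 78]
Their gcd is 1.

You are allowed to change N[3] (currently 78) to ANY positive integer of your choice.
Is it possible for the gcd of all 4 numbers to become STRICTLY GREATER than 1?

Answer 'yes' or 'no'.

Answer: yes

Derivation:
Current gcd = 1
gcd of all OTHER numbers (without N[3]=78): gcd([65, 30, 60]) = 5
The new gcd after any change is gcd(5, new_value).
This can be at most 5.
Since 5 > old gcd 1, the gcd CAN increase (e.g., set N[3] = 5).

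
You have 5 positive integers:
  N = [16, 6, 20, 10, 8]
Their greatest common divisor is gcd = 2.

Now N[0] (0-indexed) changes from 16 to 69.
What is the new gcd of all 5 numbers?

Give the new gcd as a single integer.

Answer: 1

Derivation:
Numbers: [16, 6, 20, 10, 8], gcd = 2
Change: index 0, 16 -> 69
gcd of the OTHER numbers (without index 0): gcd([6, 20, 10, 8]) = 2
New gcd = gcd(g_others, new_val) = gcd(2, 69) = 1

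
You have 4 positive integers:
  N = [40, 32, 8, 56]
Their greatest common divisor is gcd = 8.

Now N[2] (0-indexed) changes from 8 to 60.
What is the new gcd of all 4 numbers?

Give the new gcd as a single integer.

Answer: 4

Derivation:
Numbers: [40, 32, 8, 56], gcd = 8
Change: index 2, 8 -> 60
gcd of the OTHER numbers (without index 2): gcd([40, 32, 56]) = 8
New gcd = gcd(g_others, new_val) = gcd(8, 60) = 4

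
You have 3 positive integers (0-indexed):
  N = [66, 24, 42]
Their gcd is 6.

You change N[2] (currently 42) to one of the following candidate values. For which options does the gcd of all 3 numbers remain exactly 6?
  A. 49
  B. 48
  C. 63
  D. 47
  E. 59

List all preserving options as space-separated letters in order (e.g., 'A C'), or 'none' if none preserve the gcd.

Answer: B

Derivation:
Old gcd = 6; gcd of others (without N[2]) = 6
New gcd for candidate v: gcd(6, v). Preserves old gcd iff gcd(6, v) = 6.
  Option A: v=49, gcd(6,49)=1 -> changes
  Option B: v=48, gcd(6,48)=6 -> preserves
  Option C: v=63, gcd(6,63)=3 -> changes
  Option D: v=47, gcd(6,47)=1 -> changes
  Option E: v=59, gcd(6,59)=1 -> changes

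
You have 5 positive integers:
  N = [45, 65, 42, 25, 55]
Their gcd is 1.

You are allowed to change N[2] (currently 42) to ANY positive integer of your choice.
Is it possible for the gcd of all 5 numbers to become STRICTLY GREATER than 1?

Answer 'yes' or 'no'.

Answer: yes

Derivation:
Current gcd = 1
gcd of all OTHER numbers (without N[2]=42): gcd([45, 65, 25, 55]) = 5
The new gcd after any change is gcd(5, new_value).
This can be at most 5.
Since 5 > old gcd 1, the gcd CAN increase (e.g., set N[2] = 5).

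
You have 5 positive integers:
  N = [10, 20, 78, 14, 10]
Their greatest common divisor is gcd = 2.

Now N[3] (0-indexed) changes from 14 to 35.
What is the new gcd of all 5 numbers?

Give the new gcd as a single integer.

Numbers: [10, 20, 78, 14, 10], gcd = 2
Change: index 3, 14 -> 35
gcd of the OTHER numbers (without index 3): gcd([10, 20, 78, 10]) = 2
New gcd = gcd(g_others, new_val) = gcd(2, 35) = 1

Answer: 1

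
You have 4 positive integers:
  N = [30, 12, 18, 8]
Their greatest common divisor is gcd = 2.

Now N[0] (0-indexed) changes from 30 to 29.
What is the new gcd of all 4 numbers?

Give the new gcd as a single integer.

Numbers: [30, 12, 18, 8], gcd = 2
Change: index 0, 30 -> 29
gcd of the OTHER numbers (without index 0): gcd([12, 18, 8]) = 2
New gcd = gcd(g_others, new_val) = gcd(2, 29) = 1

Answer: 1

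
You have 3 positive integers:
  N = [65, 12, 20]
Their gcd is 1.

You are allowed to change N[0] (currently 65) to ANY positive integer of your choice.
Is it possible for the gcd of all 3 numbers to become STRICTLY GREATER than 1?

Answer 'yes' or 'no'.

Current gcd = 1
gcd of all OTHER numbers (without N[0]=65): gcd([12, 20]) = 4
The new gcd after any change is gcd(4, new_value).
This can be at most 4.
Since 4 > old gcd 1, the gcd CAN increase (e.g., set N[0] = 4).

Answer: yes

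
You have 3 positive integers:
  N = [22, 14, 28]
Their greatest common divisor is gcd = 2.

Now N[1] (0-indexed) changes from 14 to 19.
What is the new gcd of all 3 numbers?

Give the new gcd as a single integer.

Numbers: [22, 14, 28], gcd = 2
Change: index 1, 14 -> 19
gcd of the OTHER numbers (without index 1): gcd([22, 28]) = 2
New gcd = gcd(g_others, new_val) = gcd(2, 19) = 1

Answer: 1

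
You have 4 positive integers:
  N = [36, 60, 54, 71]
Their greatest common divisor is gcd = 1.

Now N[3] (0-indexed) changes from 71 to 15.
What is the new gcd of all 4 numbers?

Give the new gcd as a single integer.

Numbers: [36, 60, 54, 71], gcd = 1
Change: index 3, 71 -> 15
gcd of the OTHER numbers (without index 3): gcd([36, 60, 54]) = 6
New gcd = gcd(g_others, new_val) = gcd(6, 15) = 3

Answer: 3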